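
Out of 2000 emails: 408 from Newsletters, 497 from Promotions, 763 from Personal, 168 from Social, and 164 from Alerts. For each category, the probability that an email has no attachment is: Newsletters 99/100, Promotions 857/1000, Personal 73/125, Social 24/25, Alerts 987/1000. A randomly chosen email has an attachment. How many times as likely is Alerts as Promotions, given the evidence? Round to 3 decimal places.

Taking complements, P(attachment | each) = Newsletters 0.01, Promotions 0.143, Personal 0.416, Social 0.04, Alerts 0.013.
By Bayes' rule, posterior ∝ prior × likelihood:
  Newsletters: 0.204 × 0.01 = 0.00204
  Promotions: 0.2485 × 0.143 = 0.0355355
  Personal: 0.3815 × 0.416 = 0.158704
  Social: 0.084 × 0.04 = 0.00336
  Alerts: 0.082 × 0.013 = 0.001066
Sum = 0.2007055.
The ratio is 0.001066 / 0.0355355 (the normalizer cancels) = 0.030.

0.030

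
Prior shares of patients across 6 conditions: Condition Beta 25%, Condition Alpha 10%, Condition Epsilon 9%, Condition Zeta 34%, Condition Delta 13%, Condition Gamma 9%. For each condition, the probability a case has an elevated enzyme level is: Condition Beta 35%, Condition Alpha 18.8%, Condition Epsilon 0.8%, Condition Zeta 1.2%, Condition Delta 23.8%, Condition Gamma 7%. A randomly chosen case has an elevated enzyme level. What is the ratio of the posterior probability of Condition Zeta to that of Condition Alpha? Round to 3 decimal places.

Unnormalized posteriors (prior × likelihood):
  Condition Beta: 0.25 × 0.35 = 0.0875
  Condition Alpha: 0.1 × 0.188 = 0.0188
  Condition Epsilon: 0.09 × 0.008 = 0.00072
  Condition Zeta: 0.34 × 0.012 = 0.00408
  Condition Delta: 0.13 × 0.238 = 0.03094
  Condition Gamma: 0.09 × 0.07 = 0.0063
Sum = 0.14834.
The ratio is 0.00408 / 0.0188 (the normalizer cancels) = 0.217.

0.217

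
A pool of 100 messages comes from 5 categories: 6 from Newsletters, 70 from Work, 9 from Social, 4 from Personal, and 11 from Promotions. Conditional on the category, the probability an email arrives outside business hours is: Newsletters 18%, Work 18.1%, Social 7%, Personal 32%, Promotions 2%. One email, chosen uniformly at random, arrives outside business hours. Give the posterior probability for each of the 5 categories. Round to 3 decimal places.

Newsletters 0.068, Work 0.798, Social 0.040, Personal 0.081, Promotions 0.014

Unnormalized posteriors (prior × likelihood):
  Newsletters: 0.06 × 0.18 = 0.0108
  Work: 0.7 × 0.181 = 0.1267
  Social: 0.09 × 0.07 = 0.0063
  Personal: 0.04 × 0.32 = 0.0128
  Promotions: 0.11 × 0.02 = 0.0022
Sum = 0.1588.
P(Newsletters | off-hours) = 0.0108/0.1588 ≈ 0.068
P(Work | off-hours) = 0.1267/0.1588 ≈ 0.798
P(Social | off-hours) = 0.0063/0.1588 ≈ 0.040
P(Personal | off-hours) = 0.0128/0.1588 ≈ 0.081
P(Promotions | off-hours) = 0.0022/0.1588 ≈ 0.014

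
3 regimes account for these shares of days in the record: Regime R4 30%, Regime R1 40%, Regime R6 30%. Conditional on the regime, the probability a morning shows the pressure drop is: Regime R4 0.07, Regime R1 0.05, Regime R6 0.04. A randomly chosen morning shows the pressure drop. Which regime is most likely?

Regime R4

Prior × likelihood for each hypothesis:
  Regime R4: 0.3 × 0.07 = 0.021
  Regime R1: 0.4 × 0.05 = 0.02
  Regime R6: 0.3 × 0.04 = 0.012
Sum = 0.053.
Largest term belongs to Regime R4, so Regime R4 is most probable.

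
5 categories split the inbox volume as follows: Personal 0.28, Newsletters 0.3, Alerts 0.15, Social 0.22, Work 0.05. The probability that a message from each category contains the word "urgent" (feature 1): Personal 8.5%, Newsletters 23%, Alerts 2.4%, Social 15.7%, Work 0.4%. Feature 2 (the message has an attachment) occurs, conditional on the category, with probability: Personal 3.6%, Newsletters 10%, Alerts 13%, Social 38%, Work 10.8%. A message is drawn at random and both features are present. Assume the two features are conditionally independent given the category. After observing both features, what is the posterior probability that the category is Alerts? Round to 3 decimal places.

By Bayes' rule, posterior ∝ prior × likelihood:
  Personal: 0.28 × 0.085 × 0.036 = 0.0008568
  Newsletters: 0.3 × 0.23 × 0.1 = 0.0069
  Alerts: 0.15 × 0.024 × 0.13 = 0.000468
  Social: 0.22 × 0.157 × 0.38 = 0.0131252
  Work: 0.05 × 0.004 × 0.108 = 0.0000216
Total = 0.0213716.
P(Alerts | evidence) = 0.000468 / 0.0213716 ≈ 0.022.

0.022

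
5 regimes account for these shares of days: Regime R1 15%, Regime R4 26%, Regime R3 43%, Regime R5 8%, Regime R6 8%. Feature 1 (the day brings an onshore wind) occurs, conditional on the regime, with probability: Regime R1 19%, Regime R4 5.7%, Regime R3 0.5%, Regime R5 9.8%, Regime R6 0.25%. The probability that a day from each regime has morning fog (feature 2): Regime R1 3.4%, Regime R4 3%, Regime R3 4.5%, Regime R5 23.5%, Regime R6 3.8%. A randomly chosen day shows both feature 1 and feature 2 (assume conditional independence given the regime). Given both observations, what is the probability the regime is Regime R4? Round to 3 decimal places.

0.132

Unnormalized posteriors (prior × likelihood):
  Regime R1: 0.15 × 0.19 × 0.034 = 0.000969
  Regime R4: 0.26 × 0.057 × 0.03 = 0.0004446
  Regime R3: 0.43 × 0.005 × 0.045 = 0.00009675
  Regime R5: 0.08 × 0.098 × 0.235 = 0.0018424
  Regime R6: 0.08 × 0.0025 × 0.038 = 0.0000076
Normalizing constant = 0.00336035.
P(Regime R4 | evidence) = 0.0004446 / 0.00336035 ≈ 0.132.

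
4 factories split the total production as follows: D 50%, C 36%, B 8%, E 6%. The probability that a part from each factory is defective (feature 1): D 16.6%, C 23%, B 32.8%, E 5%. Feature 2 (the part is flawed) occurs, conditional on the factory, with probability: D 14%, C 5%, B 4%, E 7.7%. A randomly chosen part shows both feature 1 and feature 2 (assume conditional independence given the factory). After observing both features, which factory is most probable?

D

Compute prior × likelihood for every hypothesis:
  D: 0.5 × 0.166 × 0.14 = 0.01162
  C: 0.36 × 0.23 × 0.05 = 0.00414
  B: 0.08 × 0.328 × 0.04 = 0.0010496
  E: 0.06 × 0.05 × 0.077 = 0.000231
Total = 0.0170406.
Largest term belongs to D, so D is most probable.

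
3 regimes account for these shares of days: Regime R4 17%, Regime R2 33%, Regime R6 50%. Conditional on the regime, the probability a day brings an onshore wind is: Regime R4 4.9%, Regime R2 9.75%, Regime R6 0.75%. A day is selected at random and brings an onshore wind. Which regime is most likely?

Regime R2

Unnormalized posteriors (prior × likelihood):
  Regime R4: 0.17 × 0.049 = 0.00833
  Regime R2: 0.33 × 0.0975 = 0.032175
  Regime R6: 0.5 × 0.0075 = 0.00375
Total = 0.044255.
Largest term belongs to Regime R2, so Regime R2 is most probable.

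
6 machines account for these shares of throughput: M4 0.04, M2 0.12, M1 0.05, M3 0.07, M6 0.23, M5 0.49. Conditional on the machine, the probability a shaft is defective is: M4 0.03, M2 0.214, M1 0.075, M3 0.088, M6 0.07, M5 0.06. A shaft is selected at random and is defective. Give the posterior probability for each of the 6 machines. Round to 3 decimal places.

Compute prior × likelihood for every hypothesis:
  M4: 0.04 × 0.03 = 0.0012
  M2: 0.12 × 0.214 = 0.02568
  M1: 0.05 × 0.075 = 0.00375
  M3: 0.07 × 0.088 = 0.00616
  M6: 0.23 × 0.07 = 0.0161
  M5: 0.49 × 0.06 = 0.0294
Sum = 0.08229.
P(M4 | defective) = 0.0012/0.08229 ≈ 0.015
P(M2 | defective) = 0.02568/0.08229 ≈ 0.312
P(M1 | defective) = 0.00375/0.08229 ≈ 0.046
P(M3 | defective) = 0.00616/0.08229 ≈ 0.075
P(M6 | defective) = 0.0161/0.08229 ≈ 0.196
P(M5 | defective) = 0.0294/0.08229 ≈ 0.357
(Check: 0.015+0.312+0.046+0.075+0.196+0.357 = 1.001.)

M4 0.015, M2 0.312, M1 0.046, M3 0.075, M6 0.196, M5 0.357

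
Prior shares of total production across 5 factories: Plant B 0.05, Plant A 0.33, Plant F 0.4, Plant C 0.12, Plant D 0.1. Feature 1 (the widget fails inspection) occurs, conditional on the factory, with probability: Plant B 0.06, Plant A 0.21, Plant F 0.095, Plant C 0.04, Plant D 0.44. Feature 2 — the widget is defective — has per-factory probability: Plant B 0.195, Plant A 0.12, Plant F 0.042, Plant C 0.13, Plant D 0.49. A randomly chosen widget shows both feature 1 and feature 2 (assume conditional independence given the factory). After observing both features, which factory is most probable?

Compute prior × likelihood for every hypothesis:
  Plant B: 0.05 × 0.06 × 0.195 = 0.000585
  Plant A: 0.33 × 0.21 × 0.12 = 0.008316
  Plant F: 0.4 × 0.095 × 0.042 = 0.001596
  Plant C: 0.12 × 0.04 × 0.13 = 0.000624
  Plant D: 0.1 × 0.44 × 0.49 = 0.02156
Sum = 0.032681.
Largest term belongs to Plant D, so Plant D is most probable.

Plant D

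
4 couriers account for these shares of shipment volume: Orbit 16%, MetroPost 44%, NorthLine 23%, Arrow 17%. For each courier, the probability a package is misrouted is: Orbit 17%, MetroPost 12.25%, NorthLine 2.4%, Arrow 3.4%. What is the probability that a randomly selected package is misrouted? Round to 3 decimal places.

0.092

Prior × likelihood for each hypothesis:
  Orbit: 0.16 × 0.17 = 0.0272
  MetroPost: 0.44 × 0.1225 = 0.0539
  NorthLine: 0.23 × 0.024 = 0.00552
  Arrow: 0.17 × 0.034 = 0.00578
P(misrouted) = 0.0272 + 0.0539 + 0.00552 + 0.00578 = 0.0924 → 0.092.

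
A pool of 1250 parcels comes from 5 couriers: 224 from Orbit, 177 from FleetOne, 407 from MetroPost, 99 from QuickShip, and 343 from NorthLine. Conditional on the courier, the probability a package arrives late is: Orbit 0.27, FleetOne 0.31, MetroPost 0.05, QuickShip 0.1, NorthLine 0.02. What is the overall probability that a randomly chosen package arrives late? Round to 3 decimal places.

By Bayes' rule, posterior ∝ prior × likelihood:
  Orbit: 0.1792 × 0.27 = 0.048384
  FleetOne: 0.1416 × 0.31 = 0.043896
  MetroPost: 0.3256 × 0.05 = 0.01628
  QuickShip: 0.0792 × 0.1 = 0.00792
  NorthLine: 0.2744 × 0.02 = 0.005488
P(late) = 0.048384 + 0.043896 + 0.01628 + 0.00792 + 0.005488 = 0.121968 → 0.122.

0.122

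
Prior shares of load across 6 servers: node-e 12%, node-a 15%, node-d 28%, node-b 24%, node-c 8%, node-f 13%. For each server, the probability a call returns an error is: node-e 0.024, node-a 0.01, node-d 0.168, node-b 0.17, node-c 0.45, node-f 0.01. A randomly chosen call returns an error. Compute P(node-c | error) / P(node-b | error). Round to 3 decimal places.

0.882

Compute prior × likelihood for every hypothesis:
  node-e: 0.12 × 0.024 = 0.00288
  node-a: 0.15 × 0.01 = 0.0015
  node-d: 0.28 × 0.168 = 0.04704
  node-b: 0.24 × 0.17 = 0.0408
  node-c: 0.08 × 0.45 = 0.036
  node-f: 0.13 × 0.01 = 0.0013
Sum = 0.12952.
The ratio is 0.036 / 0.0408 (the normalizer cancels) = 0.882.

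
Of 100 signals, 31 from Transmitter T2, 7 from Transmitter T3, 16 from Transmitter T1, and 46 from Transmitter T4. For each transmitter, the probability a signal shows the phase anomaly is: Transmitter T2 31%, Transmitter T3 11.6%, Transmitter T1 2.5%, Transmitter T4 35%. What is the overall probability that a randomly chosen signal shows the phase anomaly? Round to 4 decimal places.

0.2692

Prior × likelihood for each hypothesis:
  Transmitter T2: 0.31 × 0.31 = 0.0961
  Transmitter T3: 0.07 × 0.116 = 0.00812
  Transmitter T1: 0.16 × 0.025 = 0.004
  Transmitter T4: 0.46 × 0.35 = 0.161
P(anomaly) = 0.0961 + 0.00812 + 0.004 + 0.161 = 0.26922 → 0.2692.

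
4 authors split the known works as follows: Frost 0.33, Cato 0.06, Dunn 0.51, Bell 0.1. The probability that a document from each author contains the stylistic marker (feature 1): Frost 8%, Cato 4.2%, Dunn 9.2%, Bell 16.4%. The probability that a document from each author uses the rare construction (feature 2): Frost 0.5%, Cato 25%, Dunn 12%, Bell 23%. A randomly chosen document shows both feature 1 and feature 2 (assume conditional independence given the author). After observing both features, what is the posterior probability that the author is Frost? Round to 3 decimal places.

0.013

Unnormalized posteriors (prior × likelihood):
  Frost: 0.33 × 0.08 × 0.005 = 0.000132
  Cato: 0.06 × 0.042 × 0.25 = 0.00063
  Dunn: 0.51 × 0.092 × 0.12 = 0.0056304
  Bell: 0.1 × 0.164 × 0.23 = 0.003772
Total = 0.0101644.
P(Frost | evidence) = 0.000132 / 0.0101644 ≈ 0.013.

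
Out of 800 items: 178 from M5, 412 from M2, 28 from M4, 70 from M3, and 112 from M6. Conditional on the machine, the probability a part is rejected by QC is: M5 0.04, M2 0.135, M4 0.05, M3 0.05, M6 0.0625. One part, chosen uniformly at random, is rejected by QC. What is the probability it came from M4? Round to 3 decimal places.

0.019

Unnormalized posteriors (prior × likelihood):
  M5: 0.2225 × 0.04 = 0.0089
  M2: 0.515 × 0.135 = 0.069525
  M4: 0.035 × 0.05 = 0.00175
  M3: 0.0875 × 0.05 = 0.004375
  M6: 0.14 × 0.0625 = 0.00875
Sum = 0.0933.
P(M4 | evidence) = 0.00175 / 0.0933 ≈ 0.019.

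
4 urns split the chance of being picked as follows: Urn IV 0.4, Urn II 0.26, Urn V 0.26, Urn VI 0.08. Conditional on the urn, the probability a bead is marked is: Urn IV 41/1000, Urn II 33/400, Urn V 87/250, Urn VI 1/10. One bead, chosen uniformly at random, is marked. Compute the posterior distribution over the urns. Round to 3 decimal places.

Urn IV 0.120, Urn II 0.157, Urn V 0.664, Urn VI 0.059

Compute prior × likelihood for every hypothesis:
  Urn IV: 0.4 × 0.041 = 0.0164
  Urn II: 0.26 × 0.0825 = 0.02145
  Urn V: 0.26 × 0.348 = 0.09048
  Urn VI: 0.08 × 0.1 = 0.008
Total = 0.13633.
P(Urn IV | marked) = 0.0164/0.13633 ≈ 0.120
P(Urn II | marked) = 0.02145/0.13633 ≈ 0.157
P(Urn V | marked) = 0.09048/0.13633 ≈ 0.664
P(Urn VI | marked) = 0.008/0.13633 ≈ 0.059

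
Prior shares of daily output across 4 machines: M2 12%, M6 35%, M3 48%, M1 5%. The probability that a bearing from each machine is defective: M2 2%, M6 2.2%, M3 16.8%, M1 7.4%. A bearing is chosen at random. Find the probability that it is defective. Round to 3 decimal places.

0.094

Unnormalized posteriors (prior × likelihood):
  M2: 0.12 × 0.02 = 0.0024
  M6: 0.35 × 0.022 = 0.0077
  M3: 0.48 × 0.168 = 0.08064
  M1: 0.05 × 0.074 = 0.0037
P(defective) = 0.0024 + 0.0077 + 0.08064 + 0.0037 = 0.09444 → 0.094.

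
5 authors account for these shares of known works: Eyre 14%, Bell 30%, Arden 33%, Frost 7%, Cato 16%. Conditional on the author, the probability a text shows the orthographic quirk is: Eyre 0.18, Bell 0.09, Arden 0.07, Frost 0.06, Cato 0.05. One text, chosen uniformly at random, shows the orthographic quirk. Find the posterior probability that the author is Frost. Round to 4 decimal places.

By Bayes' rule, posterior ∝ prior × likelihood:
  Eyre: 0.14 × 0.18 = 0.0252
  Bell: 0.3 × 0.09 = 0.027
  Arden: 0.33 × 0.07 = 0.0231
  Frost: 0.07 × 0.06 = 0.0042
  Cato: 0.16 × 0.05 = 0.008
Normalizing constant = 0.0875.
P(Frost | evidence) = 0.0042 / 0.0875 ≈ 0.0480.

0.0480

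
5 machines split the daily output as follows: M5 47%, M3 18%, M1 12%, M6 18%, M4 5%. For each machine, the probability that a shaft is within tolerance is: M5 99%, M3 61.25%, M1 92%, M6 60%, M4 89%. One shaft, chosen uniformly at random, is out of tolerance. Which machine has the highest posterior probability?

M6

Taking complements, P(oversize | each) = M5 0.01, M3 0.3875, M1 0.08, M6 0.4, M4 0.11.
Prior × likelihood for each hypothesis:
  M5: 0.47 × 0.01 = 0.0047
  M3: 0.18 × 0.3875 = 0.06975
  M1: 0.12 × 0.08 = 0.0096
  M6: 0.18 × 0.4 = 0.072
  M4: 0.05 × 0.11 = 0.0055
Normalizing constant = 0.16155.
Largest term belongs to M6, so M6 is most probable.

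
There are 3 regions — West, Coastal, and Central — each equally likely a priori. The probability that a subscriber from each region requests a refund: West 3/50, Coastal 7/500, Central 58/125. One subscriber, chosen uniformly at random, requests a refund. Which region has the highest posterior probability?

With a uniform prior (1/3 each), posterior ∝ likelihood:
  West: 0.06
  Coastal: 0.014
  Central: 0.464
Total = 0.538.
Largest term belongs to Central, so Central is most probable.

Central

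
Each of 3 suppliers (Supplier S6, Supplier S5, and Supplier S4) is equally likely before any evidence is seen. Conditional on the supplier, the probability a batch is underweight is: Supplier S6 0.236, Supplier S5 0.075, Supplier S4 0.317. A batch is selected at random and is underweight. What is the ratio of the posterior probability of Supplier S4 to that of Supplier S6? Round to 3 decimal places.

1.343

With a uniform prior (1/3 each), posterior ∝ likelihood:
  Supplier S6: 0.236
  Supplier S5: 0.075
  Supplier S4: 0.317
Normalizing constant = 0.628.
The ratio is 0.317 / 0.236 (the normalizer cancels) = 1.343.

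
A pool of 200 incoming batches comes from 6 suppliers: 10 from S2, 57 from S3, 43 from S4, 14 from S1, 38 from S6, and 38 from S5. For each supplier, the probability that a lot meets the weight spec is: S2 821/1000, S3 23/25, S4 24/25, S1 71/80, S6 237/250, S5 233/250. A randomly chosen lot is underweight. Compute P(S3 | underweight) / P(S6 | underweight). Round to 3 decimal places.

Taking complements, P(underweight | each) = S2 0.179, S3 0.08, S4 0.04, S1 0.1125, S6 0.052, S5 0.068.
Unnormalized posteriors (prior × likelihood):
  S2: 0.05 × 0.179 = 0.00895
  S3: 0.285 × 0.08 = 0.0228
  S4: 0.215 × 0.04 = 0.0086
  S1: 0.07 × 0.1125 = 0.007875
  S6: 0.19 × 0.052 = 0.00988
  S5: 0.19 × 0.068 = 0.01292
Normalizing constant = 0.071025.
The ratio is 0.0228 / 0.00988 (the normalizer cancels) = 2.308.

2.308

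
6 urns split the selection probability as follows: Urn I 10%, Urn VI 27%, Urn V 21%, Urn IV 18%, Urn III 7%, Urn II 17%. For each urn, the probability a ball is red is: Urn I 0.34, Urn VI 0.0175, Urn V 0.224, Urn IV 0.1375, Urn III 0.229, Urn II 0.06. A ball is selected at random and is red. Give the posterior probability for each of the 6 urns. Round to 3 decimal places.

Urn I 0.249, Urn VI 0.035, Urn V 0.344, Urn IV 0.181, Urn III 0.117, Urn II 0.075

By Bayes' rule, posterior ∝ prior × likelihood:
  Urn I: 0.1 × 0.34 = 0.034
  Urn VI: 0.27 × 0.0175 = 0.004725
  Urn V: 0.21 × 0.224 = 0.04704
  Urn IV: 0.18 × 0.1375 = 0.02475
  Urn III: 0.07 × 0.229 = 0.01603
  Urn II: 0.17 × 0.06 = 0.0102
Sum = 0.136745.
P(Urn I | red) = 0.034/0.136745 ≈ 0.249
P(Urn VI | red) = 0.004725/0.136745 ≈ 0.035
P(Urn V | red) = 0.04704/0.136745 ≈ 0.344
P(Urn IV | red) = 0.02475/0.136745 ≈ 0.181
P(Urn III | red) = 0.01603/0.136745 ≈ 0.117
P(Urn II | red) = 0.0102/0.136745 ≈ 0.075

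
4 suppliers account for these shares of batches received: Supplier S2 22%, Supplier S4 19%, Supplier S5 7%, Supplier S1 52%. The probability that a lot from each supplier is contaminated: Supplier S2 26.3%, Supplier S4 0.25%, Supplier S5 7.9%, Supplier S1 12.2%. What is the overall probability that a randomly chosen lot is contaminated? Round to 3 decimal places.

0.127

Compute prior × likelihood for every hypothesis:
  Supplier S2: 0.22 × 0.263 = 0.05786
  Supplier S4: 0.19 × 0.0025 = 0.000475
  Supplier S5: 0.07 × 0.079 = 0.00553
  Supplier S1: 0.52 × 0.122 = 0.06344
P(contaminated) = 0.05786 + 0.000475 + 0.00553 + 0.06344 = 0.127305 → 0.127.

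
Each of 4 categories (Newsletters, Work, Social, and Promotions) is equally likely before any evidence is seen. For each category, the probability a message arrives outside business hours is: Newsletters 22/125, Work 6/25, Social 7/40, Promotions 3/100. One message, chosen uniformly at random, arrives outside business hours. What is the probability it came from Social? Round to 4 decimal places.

0.2818

With a uniform prior (1/4 each), posterior ∝ likelihood:
  Newsletters: 0.176
  Work: 0.24
  Social: 0.175
  Promotions: 0.03
Sum = 0.621.
P(Social | evidence) = 0.175 / 0.621 ≈ 0.2818.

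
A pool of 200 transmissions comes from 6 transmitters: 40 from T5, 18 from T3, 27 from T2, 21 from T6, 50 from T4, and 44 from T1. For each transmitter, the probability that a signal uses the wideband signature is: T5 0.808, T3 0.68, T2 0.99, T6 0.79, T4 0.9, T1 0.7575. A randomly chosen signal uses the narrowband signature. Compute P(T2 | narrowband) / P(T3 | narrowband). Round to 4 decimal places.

Taking complements, P(narrowband | each) = T5 0.192, T3 0.32, T2 0.01, T6 0.21, T4 0.1, T1 0.2425.
Compute prior × likelihood for every hypothesis:
  T5: 0.2 × 0.192 = 0.0384
  T3: 0.09 × 0.32 = 0.0288
  T2: 0.135 × 0.01 = 0.00135
  T6: 0.105 × 0.21 = 0.02205
  T4: 0.25 × 0.1 = 0.025
  T1: 0.22 × 0.2425 = 0.05335
Sum = 0.16895.
The ratio is 0.00135 / 0.0288 (the normalizer cancels) = 0.0469.

0.0469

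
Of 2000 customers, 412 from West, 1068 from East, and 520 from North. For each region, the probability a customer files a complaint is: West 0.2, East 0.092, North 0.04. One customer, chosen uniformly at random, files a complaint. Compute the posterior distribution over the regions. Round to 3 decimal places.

Compute prior × likelihood for every hypothesis:
  West: 0.206 × 0.2 = 0.0412
  East: 0.534 × 0.092 = 0.049128
  North: 0.26 × 0.04 = 0.0104
Sum = 0.100728.
P(West | complaint) = 0.0412/0.100728 ≈ 0.409
P(East | complaint) = 0.049128/0.100728 ≈ 0.488
P(North | complaint) = 0.0104/0.100728 ≈ 0.103

West 0.409, East 0.488, North 0.103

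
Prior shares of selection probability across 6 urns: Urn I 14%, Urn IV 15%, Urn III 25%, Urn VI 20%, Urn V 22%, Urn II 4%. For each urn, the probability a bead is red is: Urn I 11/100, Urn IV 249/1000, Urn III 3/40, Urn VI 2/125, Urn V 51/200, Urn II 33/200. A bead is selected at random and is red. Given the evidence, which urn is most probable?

By Bayes' rule, posterior ∝ prior × likelihood:
  Urn I: 0.14 × 0.11 = 0.0154
  Urn IV: 0.15 × 0.249 = 0.03735
  Urn III: 0.25 × 0.075 = 0.01875
  Urn VI: 0.2 × 0.016 = 0.0032
  Urn V: 0.22 × 0.255 = 0.0561
  Urn II: 0.04 × 0.165 = 0.0066
Normalizing constant = 0.1374.
Largest term belongs to Urn V, so Urn V is most probable.

Urn V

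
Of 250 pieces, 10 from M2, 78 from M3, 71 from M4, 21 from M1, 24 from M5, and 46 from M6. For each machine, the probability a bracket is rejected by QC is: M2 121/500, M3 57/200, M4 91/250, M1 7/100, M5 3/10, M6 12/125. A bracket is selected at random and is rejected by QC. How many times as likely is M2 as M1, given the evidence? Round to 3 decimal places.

1.646

By Bayes' rule, posterior ∝ prior × likelihood:
  M2: 0.04 × 0.242 = 0.00968
  M3: 0.312 × 0.285 = 0.08892
  M4: 0.284 × 0.364 = 0.103376
  M1: 0.084 × 0.07 = 0.00588
  M5: 0.096 × 0.3 = 0.0288
  M6: 0.184 × 0.096 = 0.017664
Normalizing constant = 0.25432.
The ratio is 0.00968 / 0.00588 (the normalizer cancels) = 1.646.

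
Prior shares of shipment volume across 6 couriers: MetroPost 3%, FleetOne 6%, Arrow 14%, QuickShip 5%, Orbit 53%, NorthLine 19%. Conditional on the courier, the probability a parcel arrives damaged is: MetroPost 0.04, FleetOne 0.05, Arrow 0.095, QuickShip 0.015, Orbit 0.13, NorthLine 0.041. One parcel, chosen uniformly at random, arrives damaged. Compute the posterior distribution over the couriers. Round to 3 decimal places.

By Bayes' rule, posterior ∝ prior × likelihood:
  MetroPost: 0.03 × 0.04 = 0.0012
  FleetOne: 0.06 × 0.05 = 0.003
  Arrow: 0.14 × 0.095 = 0.0133
  QuickShip: 0.05 × 0.015 = 0.00075
  Orbit: 0.53 × 0.13 = 0.0689
  NorthLine: 0.19 × 0.041 = 0.00779
Total = 0.09494.
P(MetroPost | damaged) = 0.0012/0.09494 ≈ 0.013
P(FleetOne | damaged) = 0.003/0.09494 ≈ 0.032
P(Arrow | damaged) = 0.0133/0.09494 ≈ 0.140
P(QuickShip | damaged) = 0.00075/0.09494 ≈ 0.008
P(Orbit | damaged) = 0.0689/0.09494 ≈ 0.726
P(NorthLine | damaged) = 0.00779/0.09494 ≈ 0.082

MetroPost 0.013, FleetOne 0.032, Arrow 0.140, QuickShip 0.008, Orbit 0.726, NorthLine 0.082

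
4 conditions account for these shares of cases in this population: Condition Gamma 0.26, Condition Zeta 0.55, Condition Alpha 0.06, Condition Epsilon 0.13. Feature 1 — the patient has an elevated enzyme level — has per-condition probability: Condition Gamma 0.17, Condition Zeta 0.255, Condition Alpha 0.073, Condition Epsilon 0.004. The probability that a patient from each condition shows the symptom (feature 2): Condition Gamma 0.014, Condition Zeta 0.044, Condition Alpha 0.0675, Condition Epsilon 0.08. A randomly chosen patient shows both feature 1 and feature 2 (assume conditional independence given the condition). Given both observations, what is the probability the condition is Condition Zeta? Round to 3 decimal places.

0.866

Compute prior × likelihood for every hypothesis:
  Condition Gamma: 0.26 × 0.17 × 0.014 = 0.0006188
  Condition Zeta: 0.55 × 0.255 × 0.044 = 0.006171
  Condition Alpha: 0.06 × 0.073 × 0.0675 = 0.00029565
  Condition Epsilon: 0.13 × 0.004 × 0.08 = 0.0000416
Total = 0.00712705.
P(Condition Zeta | evidence) = 0.006171 / 0.00712705 ≈ 0.866.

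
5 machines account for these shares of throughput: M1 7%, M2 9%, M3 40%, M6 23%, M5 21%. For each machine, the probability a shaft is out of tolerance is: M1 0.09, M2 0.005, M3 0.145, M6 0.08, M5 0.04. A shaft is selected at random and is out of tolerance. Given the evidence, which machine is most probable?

Unnormalized posteriors (prior × likelihood):
  M1: 0.07 × 0.09 = 0.0063
  M2: 0.09 × 0.005 = 0.00045
  M3: 0.4 × 0.145 = 0.058
  M6: 0.23 × 0.08 = 0.0184
  M5: 0.21 × 0.04 = 0.0084
Sum = 0.09155.
Largest term belongs to M3, so M3 is most probable.

M3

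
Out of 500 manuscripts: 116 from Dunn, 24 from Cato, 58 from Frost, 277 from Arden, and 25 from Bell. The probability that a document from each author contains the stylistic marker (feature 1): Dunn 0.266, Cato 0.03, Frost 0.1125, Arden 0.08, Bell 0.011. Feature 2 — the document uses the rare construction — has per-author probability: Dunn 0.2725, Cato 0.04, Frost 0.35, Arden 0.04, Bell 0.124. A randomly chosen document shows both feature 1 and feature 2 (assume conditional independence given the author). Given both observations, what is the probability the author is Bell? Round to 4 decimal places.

By Bayes' rule, posterior ∝ prior × likelihood:
  Dunn: 0.232 × 0.266 × 0.2725 = 0.01681652
  Cato: 0.048 × 0.03 × 0.04 = 0.0000576
  Frost: 0.116 × 0.1125 × 0.35 = 0.0045675
  Arden: 0.554 × 0.08 × 0.04 = 0.0017728
  Bell: 0.05 × 0.011 × 0.124 = 0.0000682
Total = 0.02328262.
P(Bell | evidence) = 0.0000682 / 0.02328262 ≈ 0.0029.

0.0029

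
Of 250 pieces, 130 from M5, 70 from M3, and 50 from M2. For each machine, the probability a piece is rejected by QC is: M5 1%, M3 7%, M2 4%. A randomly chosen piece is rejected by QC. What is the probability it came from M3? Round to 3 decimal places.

0.598

Compute prior × likelihood for every hypothesis:
  M5: 0.52 × 0.01 = 0.0052
  M3: 0.28 × 0.07 = 0.0196
  M2: 0.2 × 0.04 = 0.008
Sum = 0.0328.
P(M3 | evidence) = 0.0196 / 0.0328 ≈ 0.598.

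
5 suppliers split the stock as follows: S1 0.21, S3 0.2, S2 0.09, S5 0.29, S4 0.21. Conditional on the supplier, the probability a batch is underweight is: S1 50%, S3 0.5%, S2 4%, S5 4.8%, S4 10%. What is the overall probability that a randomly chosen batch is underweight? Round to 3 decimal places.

By Bayes' rule, posterior ∝ prior × likelihood:
  S1: 0.21 × 0.5 = 0.105
  S3: 0.2 × 0.005 = 0.001
  S2: 0.09 × 0.04 = 0.0036
  S5: 0.29 × 0.048 = 0.01392
  S4: 0.21 × 0.1 = 0.021
P(underweight) = 0.105 + 0.001 + 0.0036 + 0.01392 + 0.021 = 0.14452 → 0.145.

0.145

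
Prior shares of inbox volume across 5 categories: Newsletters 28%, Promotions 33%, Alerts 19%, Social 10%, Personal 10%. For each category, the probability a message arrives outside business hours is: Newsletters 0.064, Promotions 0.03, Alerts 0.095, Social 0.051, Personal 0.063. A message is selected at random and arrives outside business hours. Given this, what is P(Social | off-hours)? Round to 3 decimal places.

Compute prior × likelihood for every hypothesis:
  Newsletters: 0.28 × 0.064 = 0.01792
  Promotions: 0.33 × 0.03 = 0.0099
  Alerts: 0.19 × 0.095 = 0.01805
  Social: 0.1 × 0.051 = 0.0051
  Personal: 0.1 × 0.063 = 0.0063
Total = 0.05727.
P(Social | evidence) = 0.0051 / 0.05727 ≈ 0.089.

0.089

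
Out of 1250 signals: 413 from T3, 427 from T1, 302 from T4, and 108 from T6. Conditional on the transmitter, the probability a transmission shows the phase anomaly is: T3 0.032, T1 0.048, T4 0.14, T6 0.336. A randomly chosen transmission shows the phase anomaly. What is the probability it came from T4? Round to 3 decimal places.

Compute prior × likelihood for every hypothesis:
  T3: 0.3304 × 0.032 = 0.0105728
  T1: 0.3416 × 0.048 = 0.0163968
  T4: 0.2416 × 0.14 = 0.033824
  T6: 0.0864 × 0.336 = 0.0290304
Total = 0.089824.
P(T4 | evidence) = 0.033824 / 0.089824 ≈ 0.377.

0.377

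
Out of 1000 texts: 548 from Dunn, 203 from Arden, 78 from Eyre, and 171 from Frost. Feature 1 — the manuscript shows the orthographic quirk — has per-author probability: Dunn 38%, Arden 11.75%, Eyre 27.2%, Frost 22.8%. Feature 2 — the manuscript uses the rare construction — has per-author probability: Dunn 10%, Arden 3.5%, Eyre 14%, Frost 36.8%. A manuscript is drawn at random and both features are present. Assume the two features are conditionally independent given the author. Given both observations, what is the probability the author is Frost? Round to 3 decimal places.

0.368

By Bayes' rule, posterior ∝ prior × likelihood:
  Dunn: 0.548 × 0.38 × 0.1 = 0.020824
  Arden: 0.203 × 0.1175 × 0.035 = 0.0008348375
  Eyre: 0.078 × 0.272 × 0.14 = 0.00297024
  Frost: 0.171 × 0.228 × 0.368 = 0.014347584
Normalizing constant = 0.0389766615.
P(Frost | evidence) = 0.014347584 / 0.0389766615 ≈ 0.368.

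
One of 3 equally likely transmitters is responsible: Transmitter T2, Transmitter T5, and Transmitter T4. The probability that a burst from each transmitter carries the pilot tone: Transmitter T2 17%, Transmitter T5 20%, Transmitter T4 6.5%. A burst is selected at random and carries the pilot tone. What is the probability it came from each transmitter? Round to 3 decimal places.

Since the prior is uniform, the posterior is proportional to the likelihood:
  Transmitter T2: 0.17
  Transmitter T5: 0.2
  Transmitter T4: 0.065
Total = 0.435.
P(Transmitter T2 | pilot) = 0.17/0.435 ≈ 0.391
P(Transmitter T5 | pilot) = 0.2/0.435 ≈ 0.460
P(Transmitter T4 | pilot) = 0.065/0.435 ≈ 0.149

Transmitter T2 0.391, Transmitter T5 0.460, Transmitter T4 0.149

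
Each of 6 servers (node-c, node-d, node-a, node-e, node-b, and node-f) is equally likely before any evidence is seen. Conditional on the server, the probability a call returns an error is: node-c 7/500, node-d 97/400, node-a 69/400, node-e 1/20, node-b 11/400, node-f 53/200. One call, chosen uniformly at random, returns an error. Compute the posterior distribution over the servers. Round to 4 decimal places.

Since the prior is uniform, the posterior is proportional to the likelihood:
  node-c: 0.014
  node-d: 0.2425
  node-a: 0.1725
  node-e: 0.05
  node-b: 0.0275
  node-f: 0.265
Normalizing constant = 0.7715.
P(node-c | error) = 0.014/0.7715 ≈ 0.0181
P(node-d | error) = 0.2425/0.7715 ≈ 0.3143
P(node-a | error) = 0.1725/0.7715 ≈ 0.2236
P(node-e | error) = 0.05/0.7715 ≈ 0.0648
P(node-b | error) = 0.0275/0.7715 ≈ 0.0356
P(node-f | error) = 0.265/0.7715 ≈ 0.3435

node-c 0.0181, node-d 0.3143, node-a 0.2236, node-e 0.0648, node-b 0.0356, node-f 0.3435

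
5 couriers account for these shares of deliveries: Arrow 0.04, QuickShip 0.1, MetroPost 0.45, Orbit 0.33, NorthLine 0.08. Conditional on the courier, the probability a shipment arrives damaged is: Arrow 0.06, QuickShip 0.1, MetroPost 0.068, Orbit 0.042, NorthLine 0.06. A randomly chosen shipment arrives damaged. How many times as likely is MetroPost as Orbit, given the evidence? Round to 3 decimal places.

2.208

Prior × likelihood for each hypothesis:
  Arrow: 0.04 × 0.06 = 0.0024
  QuickShip: 0.1 × 0.1 = 0.01
  MetroPost: 0.45 × 0.068 = 0.0306
  Orbit: 0.33 × 0.042 = 0.01386
  NorthLine: 0.08 × 0.06 = 0.0048
Total = 0.06166.
The ratio is 0.0306 / 0.01386 (the normalizer cancels) = 2.208.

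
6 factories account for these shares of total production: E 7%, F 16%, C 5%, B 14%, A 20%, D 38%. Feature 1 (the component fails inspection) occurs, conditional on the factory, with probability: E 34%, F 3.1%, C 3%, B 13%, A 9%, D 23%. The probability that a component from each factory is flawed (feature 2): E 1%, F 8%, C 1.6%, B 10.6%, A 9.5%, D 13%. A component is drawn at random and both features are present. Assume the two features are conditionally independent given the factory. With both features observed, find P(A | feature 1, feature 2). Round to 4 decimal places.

0.1092

By Bayes' rule, posterior ∝ prior × likelihood:
  E: 0.07 × 0.34 × 0.01 = 0.000238
  F: 0.16 × 0.031 × 0.08 = 0.0003968
  C: 0.05 × 0.03 × 0.016 = 0.000024
  B: 0.14 × 0.13 × 0.106 = 0.0019292
  A: 0.2 × 0.09 × 0.095 = 0.00171
  D: 0.38 × 0.23 × 0.13 = 0.011362
Normalizing constant = 0.01566.
P(A | evidence) = 0.00171 / 0.01566 ≈ 0.1092.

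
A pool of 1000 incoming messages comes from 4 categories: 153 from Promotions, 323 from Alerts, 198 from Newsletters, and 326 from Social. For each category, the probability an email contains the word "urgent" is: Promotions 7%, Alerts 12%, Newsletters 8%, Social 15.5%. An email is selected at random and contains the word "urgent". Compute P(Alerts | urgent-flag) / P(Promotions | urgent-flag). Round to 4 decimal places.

Compute prior × likelihood for every hypothesis:
  Promotions: 0.153 × 0.07 = 0.01071
  Alerts: 0.323 × 0.12 = 0.03876
  Newsletters: 0.198 × 0.08 = 0.01584
  Social: 0.326 × 0.155 = 0.05053
Normalizing constant = 0.11584.
The ratio is 0.03876 / 0.01071 (the normalizer cancels) = 3.6190.

3.6190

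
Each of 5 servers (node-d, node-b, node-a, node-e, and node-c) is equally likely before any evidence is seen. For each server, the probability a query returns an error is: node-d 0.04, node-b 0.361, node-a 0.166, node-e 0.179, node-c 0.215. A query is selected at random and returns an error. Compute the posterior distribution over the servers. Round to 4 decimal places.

node-d 0.0416, node-b 0.3757, node-a 0.1727, node-e 0.1863, node-c 0.2237

With a uniform prior (1/5 each), posterior ∝ likelihood:
  node-d: 0.04
  node-b: 0.361
  node-a: 0.166
  node-e: 0.179
  node-c: 0.215
Normalizing constant = 0.961.
P(node-d | error) = 0.04/0.961 ≈ 0.0416
P(node-b | error) = 0.361/0.961 ≈ 0.3757
P(node-a | error) = 0.166/0.961 ≈ 0.1727
P(node-e | error) = 0.179/0.961 ≈ 0.1863
P(node-c | error) = 0.215/0.961 ≈ 0.2237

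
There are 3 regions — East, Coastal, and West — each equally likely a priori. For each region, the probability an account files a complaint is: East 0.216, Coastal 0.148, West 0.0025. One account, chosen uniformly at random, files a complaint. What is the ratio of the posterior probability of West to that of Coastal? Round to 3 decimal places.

0.017

With a uniform prior (1/3 each), posterior ∝ likelihood:
  East: 0.216
  Coastal: 0.148
  West: 0.0025
Normalizing constant = 0.3665.
The ratio is 0.0025 / 0.148 (the normalizer cancels) = 0.017.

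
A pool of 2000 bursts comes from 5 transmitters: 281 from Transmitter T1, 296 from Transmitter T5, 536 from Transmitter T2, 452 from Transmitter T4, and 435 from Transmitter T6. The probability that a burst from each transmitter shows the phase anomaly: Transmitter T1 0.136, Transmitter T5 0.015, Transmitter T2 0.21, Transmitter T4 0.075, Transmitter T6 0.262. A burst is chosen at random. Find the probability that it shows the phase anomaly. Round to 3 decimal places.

0.152

Prior × likelihood for each hypothesis:
  Transmitter T1: 0.1405 × 0.136 = 0.019108
  Transmitter T5: 0.148 × 0.015 = 0.00222
  Transmitter T2: 0.268 × 0.21 = 0.05628
  Transmitter T4: 0.226 × 0.075 = 0.01695
  Transmitter T6: 0.2175 × 0.262 = 0.056985
P(anomaly) = 0.019108 + 0.00222 + 0.05628 + 0.01695 + 0.056985 = 0.151543 → 0.152.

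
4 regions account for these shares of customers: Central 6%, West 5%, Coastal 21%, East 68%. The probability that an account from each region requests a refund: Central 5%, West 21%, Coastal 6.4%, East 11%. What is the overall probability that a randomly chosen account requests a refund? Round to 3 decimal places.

0.102

Compute prior × likelihood for every hypothesis:
  Central: 0.06 × 0.05 = 0.003
  West: 0.05 × 0.21 = 0.0105
  Coastal: 0.21 × 0.064 = 0.01344
  East: 0.68 × 0.11 = 0.0748
P(refund) = 0.003 + 0.0105 + 0.01344 + 0.0748 = 0.10174 → 0.102.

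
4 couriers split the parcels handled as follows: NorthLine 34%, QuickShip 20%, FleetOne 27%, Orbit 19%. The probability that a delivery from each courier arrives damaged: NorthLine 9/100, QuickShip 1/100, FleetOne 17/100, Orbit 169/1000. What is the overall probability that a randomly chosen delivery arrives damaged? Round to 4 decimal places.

By Bayes' rule, posterior ∝ prior × likelihood:
  NorthLine: 0.34 × 0.09 = 0.0306
  QuickShip: 0.2 × 0.01 = 0.002
  FleetOne: 0.27 × 0.17 = 0.0459
  Orbit: 0.19 × 0.169 = 0.03211
P(damaged) = 0.0306 + 0.002 + 0.0459 + 0.03211 = 0.11061 → 0.1106.

0.1106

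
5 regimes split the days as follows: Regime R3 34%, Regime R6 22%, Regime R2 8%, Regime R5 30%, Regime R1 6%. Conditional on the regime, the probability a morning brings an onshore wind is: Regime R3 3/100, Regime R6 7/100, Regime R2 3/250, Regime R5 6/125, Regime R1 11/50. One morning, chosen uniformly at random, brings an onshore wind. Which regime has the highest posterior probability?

Unnormalized posteriors (prior × likelihood):
  Regime R3: 0.34 × 0.03 = 0.0102
  Regime R6: 0.22 × 0.07 = 0.0154
  Regime R2: 0.08 × 0.012 = 0.00096
  Regime R5: 0.3 × 0.048 = 0.0144
  Regime R1: 0.06 × 0.22 = 0.0132
Sum = 0.05416.
Largest term belongs to Regime R6, so Regime R6 is most probable.

Regime R6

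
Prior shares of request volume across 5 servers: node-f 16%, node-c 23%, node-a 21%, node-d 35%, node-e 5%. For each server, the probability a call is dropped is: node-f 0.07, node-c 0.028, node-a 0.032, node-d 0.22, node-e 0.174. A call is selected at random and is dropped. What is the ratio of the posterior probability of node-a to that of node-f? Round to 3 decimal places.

0.600

By Bayes' rule, posterior ∝ prior × likelihood:
  node-f: 0.16 × 0.07 = 0.0112
  node-c: 0.23 × 0.028 = 0.00644
  node-a: 0.21 × 0.032 = 0.00672
  node-d: 0.35 × 0.22 = 0.077
  node-e: 0.05 × 0.174 = 0.0087
Total = 0.11006.
The ratio is 0.00672 / 0.0112 (the normalizer cancels) = 0.600.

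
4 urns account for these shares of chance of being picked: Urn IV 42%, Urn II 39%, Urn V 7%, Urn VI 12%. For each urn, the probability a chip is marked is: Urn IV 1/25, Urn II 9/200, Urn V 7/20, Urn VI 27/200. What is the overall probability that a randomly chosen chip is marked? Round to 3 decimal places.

By Bayes' rule, posterior ∝ prior × likelihood:
  Urn IV: 0.42 × 0.04 = 0.0168
  Urn II: 0.39 × 0.045 = 0.01755
  Urn V: 0.07 × 0.35 = 0.0245
  Urn VI: 0.12 × 0.135 = 0.0162
P(marked) = 0.0168 + 0.01755 + 0.0245 + 0.0162 = 0.07505 → 0.075.

0.075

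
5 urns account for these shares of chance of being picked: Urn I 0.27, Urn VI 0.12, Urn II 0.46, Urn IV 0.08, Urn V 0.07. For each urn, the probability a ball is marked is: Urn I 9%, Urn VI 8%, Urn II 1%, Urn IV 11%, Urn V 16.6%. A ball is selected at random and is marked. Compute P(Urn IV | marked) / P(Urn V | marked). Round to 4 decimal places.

Unnormalized posteriors (prior × likelihood):
  Urn I: 0.27 × 0.09 = 0.0243
  Urn VI: 0.12 × 0.08 = 0.0096
  Urn II: 0.46 × 0.01 = 0.0046
  Urn IV: 0.08 × 0.11 = 0.0088
  Urn V: 0.07 × 0.166 = 0.01162
Normalizing constant = 0.05892.
The ratio is 0.0088 / 0.01162 (the normalizer cancels) = 0.7573.

0.7573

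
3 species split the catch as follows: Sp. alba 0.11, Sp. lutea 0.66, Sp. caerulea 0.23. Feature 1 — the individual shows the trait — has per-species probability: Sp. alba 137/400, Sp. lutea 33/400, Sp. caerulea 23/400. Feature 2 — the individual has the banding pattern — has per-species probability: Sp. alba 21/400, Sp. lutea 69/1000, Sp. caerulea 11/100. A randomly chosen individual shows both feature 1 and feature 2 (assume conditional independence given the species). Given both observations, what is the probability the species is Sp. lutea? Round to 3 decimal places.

Unnormalized posteriors (prior × likelihood):
  Sp. alba: 0.11 × 0.3425 × 0.0525 = 0.0019779375
  Sp. lutea: 0.66 × 0.0825 × 0.069 = 0.00375705
  Sp. caerulea: 0.23 × 0.0575 × 0.11 = 0.00145475
Sum = 0.0071897375.
P(Sp. lutea | evidence) = 0.00375705 / 0.0071897375 ≈ 0.523.

0.523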